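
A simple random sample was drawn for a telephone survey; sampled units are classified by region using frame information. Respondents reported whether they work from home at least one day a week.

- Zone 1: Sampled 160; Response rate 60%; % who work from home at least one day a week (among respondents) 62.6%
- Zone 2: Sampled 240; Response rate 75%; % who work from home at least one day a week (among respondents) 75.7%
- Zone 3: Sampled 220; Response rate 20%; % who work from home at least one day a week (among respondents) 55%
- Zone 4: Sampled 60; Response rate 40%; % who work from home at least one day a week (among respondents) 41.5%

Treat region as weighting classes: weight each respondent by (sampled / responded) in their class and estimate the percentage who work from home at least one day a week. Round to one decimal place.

62.9%

Each respondent's weight = sampled/responded in their class; summing within a class gives n_sampled, so:
  Zone 1: 160 × 62.6 = 10,016
  Zone 2: 240 × 75.7 = 18,168
  Zone 3: 220 × 55 = 12,100
  Zone 4: 60 × 41.5 = 2490
Adjusted estimate = 42,774 / 680 = 62.9029 → 62.9%.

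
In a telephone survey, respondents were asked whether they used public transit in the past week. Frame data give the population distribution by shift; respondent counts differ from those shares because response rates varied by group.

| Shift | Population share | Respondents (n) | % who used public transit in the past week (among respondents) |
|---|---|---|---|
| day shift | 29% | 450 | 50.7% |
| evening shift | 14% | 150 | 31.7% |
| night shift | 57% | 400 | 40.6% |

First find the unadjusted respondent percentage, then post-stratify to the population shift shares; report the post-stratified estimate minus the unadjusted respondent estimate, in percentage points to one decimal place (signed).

-1.5 percentage points

Unadjusted (pooled respondent) estimate weights by respondent counts:
  (450/1000)×50.7 + (150/1000)×31.7 + (400/1000)×40.6 = 43.81%
Post-stratifying to population shares instead:
  0.29×50.7 + 0.14×31.7 + 0.57×40.6 = 42.283%
Difference = 42.283 − 43.81 = -1.527 pp.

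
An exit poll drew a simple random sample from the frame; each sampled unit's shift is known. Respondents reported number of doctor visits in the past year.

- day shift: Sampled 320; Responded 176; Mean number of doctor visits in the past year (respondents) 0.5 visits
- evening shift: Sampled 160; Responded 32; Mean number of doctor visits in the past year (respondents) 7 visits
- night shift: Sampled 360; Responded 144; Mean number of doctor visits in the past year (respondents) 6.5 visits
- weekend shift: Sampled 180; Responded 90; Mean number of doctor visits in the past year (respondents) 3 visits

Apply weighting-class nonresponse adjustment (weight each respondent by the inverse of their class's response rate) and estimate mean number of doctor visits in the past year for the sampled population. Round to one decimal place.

4.1

Class response rates: day shift 176/320 = 55%, evening shift 32/160 = 20%, night shift 144/360 = 40%, weekend shift 90/180 = 50%.
Each respondent's weight = sampled/responded in their class; summing within a class gives n_sampled, so:
  day shift: 320 × 0.5 = 160
  evening shift: 160 × 7 = 1120
  night shift: 360 × 6.5 = 2340
  weekend shift: 180 × 3 = 540
Adjusted estimate = 4160 / 1,020 = 4.07843 → 4.1.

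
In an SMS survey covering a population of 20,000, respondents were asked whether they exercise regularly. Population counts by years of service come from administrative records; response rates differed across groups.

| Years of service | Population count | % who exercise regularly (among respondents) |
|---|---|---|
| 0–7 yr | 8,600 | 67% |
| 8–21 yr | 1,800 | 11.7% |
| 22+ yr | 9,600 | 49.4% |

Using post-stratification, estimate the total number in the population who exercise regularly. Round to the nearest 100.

10,700

Each cell contributes its population count × the respondent rate:
  0–7 yr: 8,600 × 67% = 5762
  8–21 yr: 1,800 × 11.7% = 210.6
  22+ yr: 9,600 × 49.4% = 4742.4
Estimated total = 10,715 → 10,700.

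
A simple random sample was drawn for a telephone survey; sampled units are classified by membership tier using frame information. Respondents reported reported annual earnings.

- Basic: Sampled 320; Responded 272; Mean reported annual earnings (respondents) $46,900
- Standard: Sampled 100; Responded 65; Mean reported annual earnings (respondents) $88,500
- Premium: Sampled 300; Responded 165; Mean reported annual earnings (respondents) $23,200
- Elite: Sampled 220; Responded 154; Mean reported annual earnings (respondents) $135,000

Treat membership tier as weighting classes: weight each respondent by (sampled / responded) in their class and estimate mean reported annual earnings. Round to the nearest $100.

$64,400

Class response rates: Basic 272/320 = 85%, Standard 65/100 = 65%, Premium 165/300 = 55%, Elite 154/220 = 70%.
Inverse-response-rate weighting restores each class to its sampled count, so class totals weight by n_sampled:
  Basic: 320 × 46,900 = 15,008,000
  Standard: 100 × 88,500 = 8,850,000
  Premium: 300 × 23,200 = 6,960,000
  Elite: 220 × 135,000 = 29,700,000
Adjusted estimate = 60,518,000 / 940 = 64380.9 → $64,400.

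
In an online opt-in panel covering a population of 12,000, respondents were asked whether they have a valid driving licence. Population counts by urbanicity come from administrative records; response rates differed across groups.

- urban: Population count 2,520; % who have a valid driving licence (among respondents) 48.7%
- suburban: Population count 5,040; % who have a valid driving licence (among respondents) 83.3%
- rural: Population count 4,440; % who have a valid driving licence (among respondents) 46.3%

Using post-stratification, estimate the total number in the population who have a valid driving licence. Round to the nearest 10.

Each cell contributes its population count × the respondent rate:
  urban: 2,520 × 48.7% = 1227.24
  suburban: 5,040 × 83.3% = 4198.32
  rural: 4,440 × 46.3% = 2055.72
Estimated total = 7481.28 → 7,480.

7,480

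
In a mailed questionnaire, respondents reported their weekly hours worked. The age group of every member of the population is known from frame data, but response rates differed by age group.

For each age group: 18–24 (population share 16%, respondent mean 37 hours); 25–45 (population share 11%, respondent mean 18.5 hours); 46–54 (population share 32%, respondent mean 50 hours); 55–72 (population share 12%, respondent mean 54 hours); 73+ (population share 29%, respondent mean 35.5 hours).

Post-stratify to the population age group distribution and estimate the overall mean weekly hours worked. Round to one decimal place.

40.7

Post-stratification weights by population share, not respondent share:
  18–24: 0.16 × 37 = 5.92
  25–45: 0.11 × 18.5 = 2.035
  46–54: 0.32 × 50 = 16
  55–72: 0.12 × 54 = 6.48
  73+: 0.29 × 35.5 = 10.295
Post-stratified estimate = 40.73 → 40.7.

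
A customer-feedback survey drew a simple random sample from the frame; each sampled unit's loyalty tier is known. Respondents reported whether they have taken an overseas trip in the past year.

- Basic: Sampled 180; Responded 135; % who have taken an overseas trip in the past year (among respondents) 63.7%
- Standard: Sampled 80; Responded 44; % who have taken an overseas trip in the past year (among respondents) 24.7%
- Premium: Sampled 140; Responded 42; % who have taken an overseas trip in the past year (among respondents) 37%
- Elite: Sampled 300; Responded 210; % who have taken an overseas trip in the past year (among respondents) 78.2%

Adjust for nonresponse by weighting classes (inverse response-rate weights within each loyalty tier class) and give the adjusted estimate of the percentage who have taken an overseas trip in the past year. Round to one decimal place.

60.1%

Response rates by class: Basic 135/180 = 75%, Standard 44/80 = 55%, Premium 42/140 = 30%, Elite 210/300 = 70%.
Inverse-response-rate weighting restores each class to its sampled count, so class totals weight by n_sampled:
  Basic: 180 × 63.7 = 11,466
  Standard: 80 × 24.7 = 1976
  Premium: 140 × 37 = 5180
  Elite: 300 × 78.2 = 23,460
Adjusted estimate = 42,082 / 700 = 60.1171 → 60.1%.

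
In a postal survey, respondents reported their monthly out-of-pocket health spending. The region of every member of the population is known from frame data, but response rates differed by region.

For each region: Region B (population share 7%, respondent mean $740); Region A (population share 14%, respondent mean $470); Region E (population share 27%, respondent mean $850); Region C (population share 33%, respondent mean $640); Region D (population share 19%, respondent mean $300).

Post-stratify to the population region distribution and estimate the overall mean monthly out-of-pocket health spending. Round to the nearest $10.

$620

Weight each group's respondent value by its population share:
  Region B: 0.07 × 740 = 51.8
  Region A: 0.14 × 470 = 65.8
  Region E: 0.27 × 850 = 229.5
  Region C: 0.33 × 640 = 211.2
  Region D: 0.19 × 300 = 57
Post-stratified estimate = 615.3 → $620.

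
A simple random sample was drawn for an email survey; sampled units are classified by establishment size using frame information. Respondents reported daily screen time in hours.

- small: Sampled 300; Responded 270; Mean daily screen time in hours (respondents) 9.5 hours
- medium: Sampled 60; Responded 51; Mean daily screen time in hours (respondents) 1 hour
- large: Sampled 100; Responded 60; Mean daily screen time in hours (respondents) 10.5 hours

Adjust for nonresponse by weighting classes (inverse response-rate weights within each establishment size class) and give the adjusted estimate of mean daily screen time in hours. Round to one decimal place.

8.6

Class response rates: small 270/300 = 90%, medium 51/60 = 85%, large 60/100 = 60%.
With weight = n_sampled/n_responded per class, the weighted class total is n_sampled:
  small: 300 × 9.5 = 2850
  medium: 60 × 1 = 60
  large: 100 × 10.5 = 1050
Adjusted estimate = 3960 / 460 = 8.6087 → 8.6.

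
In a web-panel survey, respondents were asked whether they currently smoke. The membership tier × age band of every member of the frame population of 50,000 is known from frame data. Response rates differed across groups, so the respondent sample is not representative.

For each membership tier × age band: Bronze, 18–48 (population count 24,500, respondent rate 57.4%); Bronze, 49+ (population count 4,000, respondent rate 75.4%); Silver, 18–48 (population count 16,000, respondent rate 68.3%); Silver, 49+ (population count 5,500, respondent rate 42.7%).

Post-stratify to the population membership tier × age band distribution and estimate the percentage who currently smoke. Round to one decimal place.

Post-stratification weights by population share, not respondent share:
  Bronze, 18–48: (24,500/50,000) × 57.4 = 28.126
  Bronze, 49+: (4,000/50,000) × 75.4 = 6.032
  Silver, 18–48: (16,000/50,000) × 68.3 = 21.856
  Silver, 49+: (5,500/50,000) × 42.7 = 4.697
Post-stratified estimate = 60.711 → 60.7%.

60.7%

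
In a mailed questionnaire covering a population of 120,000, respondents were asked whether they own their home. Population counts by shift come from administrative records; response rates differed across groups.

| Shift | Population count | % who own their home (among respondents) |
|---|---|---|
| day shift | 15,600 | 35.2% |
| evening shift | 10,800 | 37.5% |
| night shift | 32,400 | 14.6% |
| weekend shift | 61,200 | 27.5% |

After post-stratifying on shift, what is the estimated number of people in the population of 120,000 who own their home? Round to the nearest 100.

31,100

Each cell contributes its population count × the respondent rate:
  day shift: 15,600 × 35.2% = 5491.2
  evening shift: 10,800 × 37.5% = 4050
  night shift: 32,400 × 14.6% = 4730.4
  weekend shift: 61,200 × 27.5% = 16,830
Estimated total = 31101.6 → 31,100.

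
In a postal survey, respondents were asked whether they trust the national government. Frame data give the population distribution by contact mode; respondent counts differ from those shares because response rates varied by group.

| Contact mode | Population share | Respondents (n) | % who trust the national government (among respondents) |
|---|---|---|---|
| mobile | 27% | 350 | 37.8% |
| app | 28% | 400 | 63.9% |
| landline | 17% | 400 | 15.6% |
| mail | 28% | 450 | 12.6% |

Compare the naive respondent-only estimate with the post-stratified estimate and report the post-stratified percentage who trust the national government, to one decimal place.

34.3%

Unadjusted (pooled respondent) estimate weights by respondent counts:
  (350/1600)×37.8 + (400/1600)×63.9 + (400/1600)×15.6 + (450/1600)×12.6 = 31.6875%
Post-stratifying to population shares instead:
  0.27×37.8 + 0.28×63.9 + 0.17×15.6 + 0.28×12.6 = 34.278%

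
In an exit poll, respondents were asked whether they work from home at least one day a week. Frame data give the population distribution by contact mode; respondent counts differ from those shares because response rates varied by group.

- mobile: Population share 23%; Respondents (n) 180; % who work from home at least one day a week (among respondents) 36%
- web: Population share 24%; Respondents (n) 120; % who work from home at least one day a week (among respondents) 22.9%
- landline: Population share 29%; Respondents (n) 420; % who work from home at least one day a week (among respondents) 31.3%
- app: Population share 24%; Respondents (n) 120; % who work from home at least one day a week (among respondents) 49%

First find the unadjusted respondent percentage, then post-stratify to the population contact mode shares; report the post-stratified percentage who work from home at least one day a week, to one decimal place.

Unadjusted (pooled respondent) estimate weights by respondent counts:
  (180/840)×36 + (120/840)×22.9 + (420/840)×31.3 + (120/840)×49 = 33.6357%
Post-stratified estimate weights by population shares:
  0.23×36 + 0.24×22.9 + 0.29×31.3 + 0.24×49 = 34.613%

34.6%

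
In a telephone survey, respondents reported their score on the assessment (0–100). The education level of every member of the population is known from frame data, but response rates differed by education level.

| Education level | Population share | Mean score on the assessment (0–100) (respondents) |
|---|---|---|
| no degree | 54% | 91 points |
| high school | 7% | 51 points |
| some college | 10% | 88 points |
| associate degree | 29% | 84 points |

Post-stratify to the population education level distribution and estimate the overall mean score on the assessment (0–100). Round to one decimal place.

Each cell contributes population-share × respondent value:
  no degree: 0.54 × 91 = 49.14
  high school: 0.07 × 51 = 3.57
  some college: 0.1 × 88 = 8.8
  associate degree: 0.29 × 84 = 24.36
Post-stratified estimate = 85.87 → 85.9.

85.9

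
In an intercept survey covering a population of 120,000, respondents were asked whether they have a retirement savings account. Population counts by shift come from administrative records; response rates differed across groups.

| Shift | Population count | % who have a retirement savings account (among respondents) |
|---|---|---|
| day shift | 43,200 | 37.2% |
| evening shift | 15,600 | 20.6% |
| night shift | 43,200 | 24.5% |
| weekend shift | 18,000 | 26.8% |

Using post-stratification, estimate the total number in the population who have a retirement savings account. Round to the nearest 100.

Apply each group's respondent rate to its population count:
  day shift: 43,200 × 37.2% = 16070.4
  evening shift: 15,600 × 20.6% = 3213.6
  night shift: 43,200 × 24.5% = 10,584
  weekend shift: 18,000 × 26.8% = 4824
Estimated total = 34,692 → 34,700.

34,700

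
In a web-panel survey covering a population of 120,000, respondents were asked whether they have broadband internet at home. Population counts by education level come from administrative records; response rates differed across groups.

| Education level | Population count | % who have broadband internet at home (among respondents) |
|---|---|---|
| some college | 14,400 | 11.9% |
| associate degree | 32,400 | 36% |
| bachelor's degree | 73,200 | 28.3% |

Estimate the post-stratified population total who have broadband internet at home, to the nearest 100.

Estimated count per cell = population count × respondent percentage:
  some college: 14,400 × 11.9% = 1713.6
  associate degree: 32,400 × 36% = 11,664
  bachelor's degree: 73,200 × 28.3% = 20715.6
Estimated total = 34093.2 → 34,100.

34,100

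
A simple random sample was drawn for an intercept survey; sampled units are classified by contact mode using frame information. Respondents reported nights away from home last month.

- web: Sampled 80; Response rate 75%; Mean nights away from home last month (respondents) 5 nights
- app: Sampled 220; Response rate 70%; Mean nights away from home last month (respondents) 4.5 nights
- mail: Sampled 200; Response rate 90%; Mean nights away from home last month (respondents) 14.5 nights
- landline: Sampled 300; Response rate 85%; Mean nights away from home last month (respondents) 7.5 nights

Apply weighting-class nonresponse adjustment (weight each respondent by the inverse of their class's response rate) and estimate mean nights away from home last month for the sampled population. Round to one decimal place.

With weight = n_sampled/n_responded per class, the weighted class total is n_sampled:
  web: 80 × 5 = 400
  app: 220 × 4.5 = 990
  mail: 200 × 14.5 = 2900
  landline: 300 × 7.5 = 2250
Adjusted estimate = 6540 / 800 = 8.175 → 8.2.

8.2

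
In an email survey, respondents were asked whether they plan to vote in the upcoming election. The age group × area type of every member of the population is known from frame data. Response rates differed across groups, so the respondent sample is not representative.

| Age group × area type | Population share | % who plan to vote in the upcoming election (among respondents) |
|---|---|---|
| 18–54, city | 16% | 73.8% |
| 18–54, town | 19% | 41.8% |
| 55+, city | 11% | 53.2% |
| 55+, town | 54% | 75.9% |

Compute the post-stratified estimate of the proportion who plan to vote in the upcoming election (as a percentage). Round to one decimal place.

Reweight to the known age group × area type distribution:
  18–54, city: 0.16 × 73.8 = 11.808
  18–54, town: 0.19 × 41.8 = 7.942
  55+, city: 0.11 × 53.2 = 5.852
  55+, town: 0.54 × 75.9 = 40.986
Post-stratified estimate = 66.588 → 66.6%.

66.6%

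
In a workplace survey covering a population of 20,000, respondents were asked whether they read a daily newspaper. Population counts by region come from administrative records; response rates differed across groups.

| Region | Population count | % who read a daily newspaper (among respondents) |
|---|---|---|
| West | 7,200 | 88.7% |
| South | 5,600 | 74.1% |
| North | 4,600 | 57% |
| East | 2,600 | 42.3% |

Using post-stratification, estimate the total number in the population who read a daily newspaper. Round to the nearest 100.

14,300

Estimated count per cell = population count × respondent percentage:
  West: 7,200 × 88.7% = 6386.4
  South: 5,600 × 74.1% = 4149.6
  North: 4,600 × 57% = 2622
  East: 2,600 × 42.3% = 1099.8
Estimated total = 14257.8 → 14,300.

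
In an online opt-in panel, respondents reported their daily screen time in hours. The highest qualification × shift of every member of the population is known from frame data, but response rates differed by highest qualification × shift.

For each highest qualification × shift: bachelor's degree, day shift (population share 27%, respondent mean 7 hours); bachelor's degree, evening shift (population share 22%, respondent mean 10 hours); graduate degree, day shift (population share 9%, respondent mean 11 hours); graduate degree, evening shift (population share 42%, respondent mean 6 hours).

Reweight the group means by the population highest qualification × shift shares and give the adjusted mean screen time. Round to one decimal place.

Post-stratification weights by population share, not respondent share:
  bachelor's degree, day shift: 0.27 × 7 = 1.89
  bachelor's degree, evening shift: 0.22 × 10 = 2.2
  graduate degree, day shift: 0.09 × 11 = 0.99
  graduate degree, evening shift: 0.42 × 6 = 2.52
Post-stratified estimate = 7.6 → 7.6.

7.6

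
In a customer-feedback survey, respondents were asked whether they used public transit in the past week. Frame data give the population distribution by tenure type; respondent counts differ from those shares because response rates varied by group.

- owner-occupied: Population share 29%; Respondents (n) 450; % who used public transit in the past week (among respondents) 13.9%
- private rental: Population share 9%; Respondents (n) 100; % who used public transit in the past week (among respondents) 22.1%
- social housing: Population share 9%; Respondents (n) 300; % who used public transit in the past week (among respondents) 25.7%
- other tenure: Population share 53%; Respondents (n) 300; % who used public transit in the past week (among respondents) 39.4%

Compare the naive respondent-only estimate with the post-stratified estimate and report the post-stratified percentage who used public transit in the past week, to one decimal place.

29.2%

Without adjustment, the pooled respondent share is:
  (450/1150)×13.9 + (100/1150)×22.1 + (300/1150)×25.7 + (300/1150)×39.4 = 24.3435%
Reweighting by population tenure type shares:
  0.29×13.9 + 0.09×22.1 + 0.09×25.7 + 0.53×39.4 = 29.215%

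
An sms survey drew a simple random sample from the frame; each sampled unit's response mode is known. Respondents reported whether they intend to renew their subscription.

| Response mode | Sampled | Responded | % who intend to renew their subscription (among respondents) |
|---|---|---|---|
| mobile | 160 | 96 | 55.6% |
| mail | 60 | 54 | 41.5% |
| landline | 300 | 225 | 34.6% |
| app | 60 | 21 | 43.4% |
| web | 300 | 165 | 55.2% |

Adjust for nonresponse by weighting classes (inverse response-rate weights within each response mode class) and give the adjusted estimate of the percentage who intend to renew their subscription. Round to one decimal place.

46.5%

Class response rates: mobile 96/160 = 60%, mail 54/60 = 90%, landline 225/300 = 75%, app 21/60 = 35%, web 165/300 = 55%.
Inverse-response-rate weighting restores each class to its sampled count, so class totals weight by n_sampled:
  mobile: 160 × 55.6 = 8896
  mail: 60 × 41.5 = 2490
  landline: 300 × 34.6 = 10,380
  app: 60 × 43.4 = 2604
  web: 300 × 55.2 = 16,560
Adjusted estimate = 40,930 / 880 = 46.5114 → 46.5%.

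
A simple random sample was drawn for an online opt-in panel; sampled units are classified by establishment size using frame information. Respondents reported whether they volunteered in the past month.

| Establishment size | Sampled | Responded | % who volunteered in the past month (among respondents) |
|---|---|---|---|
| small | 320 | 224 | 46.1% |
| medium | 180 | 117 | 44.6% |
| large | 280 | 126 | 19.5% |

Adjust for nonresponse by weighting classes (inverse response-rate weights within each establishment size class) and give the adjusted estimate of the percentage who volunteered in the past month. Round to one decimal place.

Response rates by class: small 224/320 = 70%, medium 117/180 = 65%, large 126/280 = 45%.
With weight = n_sampled/n_responded per class, the weighted class total is n_sampled:
  small: 320 × 46.1 = 14,752
  medium: 180 × 44.6 = 8028
  large: 280 × 19.5 = 5460
Adjusted estimate = 28,240 / 780 = 36.2051 → 36.2%.

36.2%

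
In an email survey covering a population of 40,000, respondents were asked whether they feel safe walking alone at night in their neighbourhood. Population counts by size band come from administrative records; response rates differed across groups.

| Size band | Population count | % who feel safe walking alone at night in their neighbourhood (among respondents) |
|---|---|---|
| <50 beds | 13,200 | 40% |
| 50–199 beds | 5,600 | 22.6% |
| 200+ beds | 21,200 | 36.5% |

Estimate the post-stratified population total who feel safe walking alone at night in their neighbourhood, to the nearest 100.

14,300

Each cell contributes its population count × the respondent rate:
  <50 beds: 13,200 × 40% = 5280
  50–199 beds: 5,600 × 22.6% = 1265.6
  200+ beds: 21,200 × 36.5% = 7738
Estimated total = 14283.6 → 14,300.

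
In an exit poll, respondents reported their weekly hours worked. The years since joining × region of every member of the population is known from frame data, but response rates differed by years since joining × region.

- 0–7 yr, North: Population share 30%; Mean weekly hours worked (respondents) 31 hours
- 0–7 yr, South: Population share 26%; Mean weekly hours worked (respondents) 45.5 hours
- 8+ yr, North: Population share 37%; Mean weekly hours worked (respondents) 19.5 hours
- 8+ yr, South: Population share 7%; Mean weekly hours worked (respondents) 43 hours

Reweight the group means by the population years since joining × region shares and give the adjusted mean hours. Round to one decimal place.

31.4

Weight each group's respondent value by its population share:
  0–7 yr, North: 0.3 × 31 = 9.3
  0–7 yr, South: 0.26 × 45.5 = 11.83
  8+ yr, North: 0.37 × 19.5 = 7.215
  8+ yr, South: 0.07 × 43 = 3.01
Post-stratified estimate = 31.355 → 31.4.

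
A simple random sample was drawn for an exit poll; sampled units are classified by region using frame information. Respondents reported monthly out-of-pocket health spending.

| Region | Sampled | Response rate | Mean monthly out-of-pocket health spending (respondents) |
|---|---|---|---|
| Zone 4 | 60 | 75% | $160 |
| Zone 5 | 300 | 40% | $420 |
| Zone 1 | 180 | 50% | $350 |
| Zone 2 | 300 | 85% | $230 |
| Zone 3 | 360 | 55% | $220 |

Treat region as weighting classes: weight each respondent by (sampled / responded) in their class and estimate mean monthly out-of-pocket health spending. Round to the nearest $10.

$290

Inverse-response-rate weighting restores each class to its sampled count, so class totals weight by n_sampled:
  Zone 4: 60 × 160 = 9600
  Zone 5: 300 × 420 = 126,000
  Zone 1: 180 × 350 = 63,000
  Zone 2: 300 × 230 = 69,000
  Zone 3: 360 × 220 = 79,200
Adjusted estimate = 346,800 / 1,200 = 289 → $290.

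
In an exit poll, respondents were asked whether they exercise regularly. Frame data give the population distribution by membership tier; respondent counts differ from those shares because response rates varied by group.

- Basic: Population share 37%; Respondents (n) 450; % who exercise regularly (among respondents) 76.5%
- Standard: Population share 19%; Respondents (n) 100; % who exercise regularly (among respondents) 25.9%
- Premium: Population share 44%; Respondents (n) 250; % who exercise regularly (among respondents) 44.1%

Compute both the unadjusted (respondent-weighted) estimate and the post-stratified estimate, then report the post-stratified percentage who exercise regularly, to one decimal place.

Naive respondent-only estimate (weights = respondent counts):
  (450/800)×76.5 + (100/800)×25.9 + (250/800)×44.1 = 60.05%
Reweighting by population membership tier shares:
  0.37×76.5 + 0.19×25.9 + 0.44×44.1 = 52.63%

52.6%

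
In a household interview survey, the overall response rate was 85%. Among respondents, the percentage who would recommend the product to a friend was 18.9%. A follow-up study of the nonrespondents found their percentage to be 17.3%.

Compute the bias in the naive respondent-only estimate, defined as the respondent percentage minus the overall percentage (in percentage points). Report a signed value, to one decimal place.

+0.2 percentage points

Nonresponse fraction = 1 − 0.85 = 0.15.
Bias = (nonresponse fraction) × (respondent percentage − nonrespondent percentage)
     = 0.15 × (18.9 − 17.3) = 0.15 × 1.6 = 0.24.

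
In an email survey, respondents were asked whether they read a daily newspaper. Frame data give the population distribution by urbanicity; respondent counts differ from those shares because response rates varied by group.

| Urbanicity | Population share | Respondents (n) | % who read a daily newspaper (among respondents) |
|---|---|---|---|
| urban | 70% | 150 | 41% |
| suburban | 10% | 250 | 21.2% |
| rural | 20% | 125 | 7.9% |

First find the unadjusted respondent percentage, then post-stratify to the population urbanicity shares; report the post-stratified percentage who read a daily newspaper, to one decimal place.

32.4%

Unadjusted (pooled respondent) estimate weights by respondent counts:
  (150/525)×41 + (250/525)×21.2 + (125/525)×7.9 = 23.6905%
Post-stratifying to population shares instead:
  0.7×41 + 0.1×21.2 + 0.2×7.9 = 32.4%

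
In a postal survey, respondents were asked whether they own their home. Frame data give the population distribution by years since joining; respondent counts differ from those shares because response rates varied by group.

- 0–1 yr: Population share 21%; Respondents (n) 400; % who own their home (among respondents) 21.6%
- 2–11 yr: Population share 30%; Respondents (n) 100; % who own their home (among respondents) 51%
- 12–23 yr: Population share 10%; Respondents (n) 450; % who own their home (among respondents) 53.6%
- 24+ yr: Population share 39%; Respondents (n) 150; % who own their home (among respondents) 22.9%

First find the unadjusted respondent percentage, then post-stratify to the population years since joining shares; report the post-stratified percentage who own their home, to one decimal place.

Naive respondent-only estimate (weights = respondent counts):
  (400/1100)×21.6 + (100/1100)×51 + (450/1100)×53.6 + (150/1100)×22.9 = 37.5409%
Reweighting by population years since joining shares:
  0.21×21.6 + 0.3×51 + 0.1×53.6 + 0.39×22.9 = 34.127%

34.1%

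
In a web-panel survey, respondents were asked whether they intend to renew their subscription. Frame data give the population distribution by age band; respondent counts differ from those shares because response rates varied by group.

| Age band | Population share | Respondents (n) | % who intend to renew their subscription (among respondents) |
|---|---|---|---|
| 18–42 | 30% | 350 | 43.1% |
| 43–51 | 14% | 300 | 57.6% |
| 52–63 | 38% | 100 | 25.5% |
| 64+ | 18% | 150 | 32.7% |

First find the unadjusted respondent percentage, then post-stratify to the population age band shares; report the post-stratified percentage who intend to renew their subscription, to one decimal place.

36.6%

Unadjusted (pooled respondent) estimate weights by respondent counts:
  (350/900)×43.1 + (300/900)×57.6 + (100/900)×25.5 + (150/900)×32.7 = 44.2444%
Post-stratified estimate weights by population shares:
  0.3×43.1 + 0.14×57.6 + 0.38×25.5 + 0.18×32.7 = 36.57%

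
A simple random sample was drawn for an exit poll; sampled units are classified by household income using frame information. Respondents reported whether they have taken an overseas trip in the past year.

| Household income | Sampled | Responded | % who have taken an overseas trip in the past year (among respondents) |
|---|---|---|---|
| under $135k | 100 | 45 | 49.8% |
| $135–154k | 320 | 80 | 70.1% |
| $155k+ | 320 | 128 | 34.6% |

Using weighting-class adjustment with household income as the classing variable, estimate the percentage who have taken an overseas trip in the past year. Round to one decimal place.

52.0%

Class response rates: under $135k 45/100 = 45%, $135–154k 80/320 = 25%, $155k+ 128/320 = 40%.
Weighting each respondent by the inverse class response rate inflates each class back to its sampled size, so the class weight is n_sampled:
  under $135k: 100 × 49.8 = 4980
  $135–154k: 320 × 70.1 = 22,432
  $155k+: 320 × 34.6 = 11,072
Adjusted estimate = 38,484 / 740 = 52.0054 → 52.0%.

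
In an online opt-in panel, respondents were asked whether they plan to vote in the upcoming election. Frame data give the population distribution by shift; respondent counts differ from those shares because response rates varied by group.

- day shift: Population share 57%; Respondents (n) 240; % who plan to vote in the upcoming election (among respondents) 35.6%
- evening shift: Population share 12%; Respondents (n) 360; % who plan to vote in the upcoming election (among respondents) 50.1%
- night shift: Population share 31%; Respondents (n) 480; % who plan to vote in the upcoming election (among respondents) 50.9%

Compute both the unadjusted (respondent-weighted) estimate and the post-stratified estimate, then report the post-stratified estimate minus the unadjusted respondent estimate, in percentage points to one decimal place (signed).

-5.2 percentage points

Without adjustment, the pooled respondent share is:
  (240/1080)×35.6 + (360/1080)×50.1 + (480/1080)×50.9 = 47.2333%
Post-stratifying to population shares instead:
  0.57×35.6 + 0.12×50.1 + 0.31×50.9 = 42.083%
Difference = 42.083 − 47.2333 = -5.1503 pp.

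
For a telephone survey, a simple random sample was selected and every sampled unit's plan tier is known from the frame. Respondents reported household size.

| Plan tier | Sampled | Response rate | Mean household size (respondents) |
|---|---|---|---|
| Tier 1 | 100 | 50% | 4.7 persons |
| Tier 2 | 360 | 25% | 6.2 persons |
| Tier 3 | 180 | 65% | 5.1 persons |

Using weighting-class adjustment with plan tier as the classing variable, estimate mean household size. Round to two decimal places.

5.66

Each respondent's weight = sampled/responded in their class; summing within a class gives n_sampled, so:
  Tier 1: 100 × 4.7 = 470
  Tier 2: 360 × 6.2 = 2232
  Tier 3: 180 × 5.1 = 918
Adjusted estimate = 3620 / 640 = 5.65625 → 5.66.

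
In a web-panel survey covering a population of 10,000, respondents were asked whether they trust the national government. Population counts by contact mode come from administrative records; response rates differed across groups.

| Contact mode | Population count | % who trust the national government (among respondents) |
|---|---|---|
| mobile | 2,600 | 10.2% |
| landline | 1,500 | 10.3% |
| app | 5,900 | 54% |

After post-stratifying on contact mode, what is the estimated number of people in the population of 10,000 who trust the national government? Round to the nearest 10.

Estimated count per cell = population count × respondent percentage:
  mobile: 2,600 × 10.2% = 265.2
  landline: 1,500 × 10.3% = 154.5
  app: 5,900 × 54% = 3186
Estimated total = 3605.7 → 3,610.

3,610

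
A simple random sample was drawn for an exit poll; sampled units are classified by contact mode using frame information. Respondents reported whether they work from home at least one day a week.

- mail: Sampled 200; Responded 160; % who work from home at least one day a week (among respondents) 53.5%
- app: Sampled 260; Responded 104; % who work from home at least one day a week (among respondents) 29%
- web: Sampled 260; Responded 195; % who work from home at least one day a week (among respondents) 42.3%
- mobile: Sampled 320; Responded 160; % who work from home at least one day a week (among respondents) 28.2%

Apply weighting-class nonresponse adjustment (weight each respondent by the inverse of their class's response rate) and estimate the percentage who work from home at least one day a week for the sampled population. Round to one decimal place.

Response rates by class: mail 160/200 = 80%, app 104/260 = 40%, web 195/260 = 75%, mobile 160/320 = 50%.
With weight = n_sampled/n_responded per class, the weighted class total is n_sampled:
  mail: 200 × 53.5 = 10,700
  app: 260 × 29 = 7540
  web: 260 × 42.3 = 10,998
  mobile: 320 × 28.2 = 9024
Adjusted estimate = 38,262 / 1,040 = 36.7904 → 36.8%.

36.8%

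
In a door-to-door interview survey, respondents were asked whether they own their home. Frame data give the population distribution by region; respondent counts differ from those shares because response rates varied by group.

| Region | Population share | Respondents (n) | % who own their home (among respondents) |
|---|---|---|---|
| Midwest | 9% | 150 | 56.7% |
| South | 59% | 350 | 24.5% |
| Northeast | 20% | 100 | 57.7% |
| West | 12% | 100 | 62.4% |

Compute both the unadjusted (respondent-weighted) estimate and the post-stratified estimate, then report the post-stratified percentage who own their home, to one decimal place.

Unadjusted (pooled respondent) estimate weights by respondent counts:
  (150/700)×56.7 + (350/700)×24.5 + (100/700)×57.7 + (100/700)×62.4 = 41.5571%
Reweighting by population region shares:
  0.09×56.7 + 0.59×24.5 + 0.2×57.7 + 0.12×62.4 = 38.586%

38.6%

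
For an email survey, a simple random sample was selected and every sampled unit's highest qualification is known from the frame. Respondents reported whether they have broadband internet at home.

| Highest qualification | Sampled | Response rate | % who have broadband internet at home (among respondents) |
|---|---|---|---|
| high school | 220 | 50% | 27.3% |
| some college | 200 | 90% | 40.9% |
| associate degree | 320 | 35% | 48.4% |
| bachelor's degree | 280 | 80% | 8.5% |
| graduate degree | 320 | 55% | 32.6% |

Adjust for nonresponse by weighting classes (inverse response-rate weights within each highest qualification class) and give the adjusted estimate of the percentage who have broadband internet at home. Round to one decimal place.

31.7%

Each respondent's weight = sampled/responded in their class; summing within a class gives n_sampled, so:
  high school: 220 × 27.3 = 6006
  some college: 200 × 40.9 = 8180
  associate degree: 320 × 48.4 = 15,488
  bachelor's degree: 280 × 8.5 = 2380
  graduate degree: 320 × 32.6 = 10,432
Adjusted estimate = 42,486 / 1,340 = 31.706 → 31.7%.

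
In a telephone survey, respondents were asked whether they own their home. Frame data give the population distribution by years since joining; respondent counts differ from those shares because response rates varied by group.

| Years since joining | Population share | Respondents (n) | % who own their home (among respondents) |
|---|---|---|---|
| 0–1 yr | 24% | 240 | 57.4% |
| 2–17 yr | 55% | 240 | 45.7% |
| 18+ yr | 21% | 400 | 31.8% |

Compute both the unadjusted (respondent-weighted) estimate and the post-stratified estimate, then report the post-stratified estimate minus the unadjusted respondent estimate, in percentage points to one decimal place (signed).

+3.0 percentage points

Unadjusted (pooled respondent) estimate weights by respondent counts:
  (240/880)×57.4 + (240/880)×45.7 + (400/880)×31.8 = 42.5727%
Reweighting by population years since joining shares:
  0.24×57.4 + 0.55×45.7 + 0.21×31.8 = 45.589%
Difference = 45.589 − 42.5727 = 3.0163 pp.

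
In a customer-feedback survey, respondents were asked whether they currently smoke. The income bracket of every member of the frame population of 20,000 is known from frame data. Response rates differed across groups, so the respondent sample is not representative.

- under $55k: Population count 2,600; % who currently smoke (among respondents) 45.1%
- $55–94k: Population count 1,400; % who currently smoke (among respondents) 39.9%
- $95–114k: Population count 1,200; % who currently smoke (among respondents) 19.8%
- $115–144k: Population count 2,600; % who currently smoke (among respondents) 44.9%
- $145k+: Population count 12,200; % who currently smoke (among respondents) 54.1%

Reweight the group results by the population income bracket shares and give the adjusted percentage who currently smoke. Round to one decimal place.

48.7%

Post-stratification weights by population share, not respondent share:
  under $55k: (2,600/20,000) × 45.1 = 5.863
  $55–94k: (1,400/20,000) × 39.9 = 2.793
  $95–114k: (1,200/20,000) × 19.8 = 1.188
  $115–144k: (2,600/20,000) × 44.9 = 5.837
  $145k+: (12,200/20,000) × 54.1 = 33.001
Post-stratified estimate = 48.682 → 48.7%.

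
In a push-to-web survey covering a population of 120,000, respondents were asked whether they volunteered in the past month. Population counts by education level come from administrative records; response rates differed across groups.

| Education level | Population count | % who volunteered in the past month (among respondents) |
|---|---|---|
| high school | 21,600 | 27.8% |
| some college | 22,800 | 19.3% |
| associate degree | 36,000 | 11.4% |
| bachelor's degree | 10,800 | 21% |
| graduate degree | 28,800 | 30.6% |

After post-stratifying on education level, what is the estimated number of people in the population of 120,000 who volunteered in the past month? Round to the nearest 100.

Estimated count per cell = population count × respondent percentage:
  high school: 21,600 × 27.8% = 6004.8
  some college: 22,800 × 19.3% = 4400.4
  associate degree: 36,000 × 11.4% = 4104
  bachelor's degree: 10,800 × 21% = 2268
  graduate degree: 28,800 × 30.6% = 8812.8
Estimated total = 25,590 → 25,600.

25,600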